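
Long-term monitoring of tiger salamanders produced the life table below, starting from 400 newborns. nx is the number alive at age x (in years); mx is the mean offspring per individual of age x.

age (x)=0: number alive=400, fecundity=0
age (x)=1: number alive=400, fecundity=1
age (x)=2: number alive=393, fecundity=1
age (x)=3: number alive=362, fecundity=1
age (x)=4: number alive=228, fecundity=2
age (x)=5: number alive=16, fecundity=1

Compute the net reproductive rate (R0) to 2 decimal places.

lx = nx/n0 = nx/400: 1, 1, 0.9825, 0.905, 0.57, 0.04
lx·mx by age: 0, 1, 0.9825, 0.905, 1.14, 0.04
R0 = Σ lx·mx = 4.0675 → 4.07

4.07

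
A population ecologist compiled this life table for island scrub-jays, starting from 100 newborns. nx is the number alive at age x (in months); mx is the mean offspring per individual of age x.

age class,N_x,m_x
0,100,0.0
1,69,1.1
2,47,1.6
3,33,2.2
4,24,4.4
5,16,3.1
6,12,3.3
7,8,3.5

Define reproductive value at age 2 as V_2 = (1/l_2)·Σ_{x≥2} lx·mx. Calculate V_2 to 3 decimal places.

7.885

lx = nx/n0 = nx/100: 1, 0.69, 0.47, 0.33, 0.24, 0.16, 0.12, 0.08
lx·mx for x ≥ 2: 0.752, 0.726, 1.056, 0.496, 0.396, 0.28 → sum = 3.706
V_2 = 3.706 / l_2 = 3.706 / 0.47 = 7.885106… → 7.885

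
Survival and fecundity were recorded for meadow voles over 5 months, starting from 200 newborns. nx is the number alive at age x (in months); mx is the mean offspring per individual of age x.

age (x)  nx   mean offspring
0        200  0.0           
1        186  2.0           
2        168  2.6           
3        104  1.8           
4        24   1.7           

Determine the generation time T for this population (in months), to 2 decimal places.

lx = nx/n0 = nx/200: 1, 0.93, 0.84, 0.52, 0.12
lx·mx: 0, 1.86, 2.184, 0.936, 0.204 → R0 = 5.184
x·lx·mx: 0, 1.86, 4.368, 2.808, 0.816 → Σ = 9.852
T = 9.852 / 5.184 = 1.900463… → 1.90

1.90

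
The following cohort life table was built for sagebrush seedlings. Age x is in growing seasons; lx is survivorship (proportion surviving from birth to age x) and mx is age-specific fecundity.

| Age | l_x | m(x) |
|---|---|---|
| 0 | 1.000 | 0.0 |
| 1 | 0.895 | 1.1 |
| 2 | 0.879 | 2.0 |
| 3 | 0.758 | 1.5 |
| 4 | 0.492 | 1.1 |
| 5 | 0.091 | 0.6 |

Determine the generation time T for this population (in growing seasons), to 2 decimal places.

2.31

lx·mx: 0, 0.9845, 1.758, 1.137, 0.5412, 0.0546 → R0 = 4.4753
x·lx·mx: 0, 0.9845, 3.516, 3.411, 2.1648, 0.273 → Σ = 10.3493
T = 10.3493 / 4.4753 = 2.312538… → 2.31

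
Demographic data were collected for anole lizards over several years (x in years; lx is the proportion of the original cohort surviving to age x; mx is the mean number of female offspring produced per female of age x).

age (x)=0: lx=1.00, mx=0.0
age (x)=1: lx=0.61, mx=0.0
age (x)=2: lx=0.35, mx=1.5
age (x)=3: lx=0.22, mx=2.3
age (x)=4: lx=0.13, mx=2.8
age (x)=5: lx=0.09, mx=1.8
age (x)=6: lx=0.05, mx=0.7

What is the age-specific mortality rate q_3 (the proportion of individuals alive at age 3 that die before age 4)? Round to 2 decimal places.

0.41

q_3 = (l_3 − l_4) / l_3 = (0.22 − 0.13) / 0.22
     = 0.09 / 0.22 = 0.409091… → 0.41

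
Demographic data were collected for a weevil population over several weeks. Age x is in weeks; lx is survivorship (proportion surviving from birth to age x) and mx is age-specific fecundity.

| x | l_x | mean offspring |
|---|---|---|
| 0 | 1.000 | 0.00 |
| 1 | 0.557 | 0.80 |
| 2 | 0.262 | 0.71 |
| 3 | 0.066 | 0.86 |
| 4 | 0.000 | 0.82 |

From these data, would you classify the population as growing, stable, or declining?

declining

R0 = Σ lx·mx = 0 + 0.4456 + 0.18602 + 0.05676 + 0 = 0.68838
R0 < 1, so the population is declining.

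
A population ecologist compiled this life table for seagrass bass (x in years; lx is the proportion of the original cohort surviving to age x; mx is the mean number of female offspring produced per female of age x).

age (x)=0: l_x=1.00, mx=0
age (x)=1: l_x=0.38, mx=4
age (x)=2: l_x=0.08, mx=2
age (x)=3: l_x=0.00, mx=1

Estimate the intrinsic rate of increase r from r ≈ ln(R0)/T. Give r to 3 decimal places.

R0 = Σ lx·mx = 0 + 1.52 + 0.16 + 0 = 1.68
Σ x·lx·mx = 1.84; T = 1.84/1.68 = 1.09524…
r ≈ ln(R0)/T = ln(1.68)/1.09524… = 0.47368… → 0.474

0.474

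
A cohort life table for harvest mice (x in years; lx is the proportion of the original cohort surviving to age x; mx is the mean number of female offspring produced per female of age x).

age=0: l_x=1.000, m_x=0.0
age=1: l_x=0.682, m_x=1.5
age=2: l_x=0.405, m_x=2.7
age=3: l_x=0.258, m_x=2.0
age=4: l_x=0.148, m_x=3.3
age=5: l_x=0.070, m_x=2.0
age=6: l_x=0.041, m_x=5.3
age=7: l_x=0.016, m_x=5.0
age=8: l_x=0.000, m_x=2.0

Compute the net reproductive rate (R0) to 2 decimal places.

lx·mx by age: 0, 1.023, 1.0935, 0.516, 0.4884, 0.14, 0.2173, 0.08, 0
R0 = Σ lx·mx = 3.5582 → 3.56

3.56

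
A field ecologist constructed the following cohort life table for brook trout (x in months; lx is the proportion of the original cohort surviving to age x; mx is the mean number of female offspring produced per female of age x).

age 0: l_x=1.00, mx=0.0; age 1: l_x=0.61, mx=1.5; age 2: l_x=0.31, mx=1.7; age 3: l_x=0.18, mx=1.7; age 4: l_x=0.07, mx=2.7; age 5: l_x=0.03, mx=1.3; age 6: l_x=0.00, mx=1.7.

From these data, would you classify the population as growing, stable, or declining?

growing

R0 = Σ lx·mx = 0 + 0.915 + 0.527 + 0.306 + 0.189 + 0.039 + 0 = 1.976
R0 > 1, so the population is growing.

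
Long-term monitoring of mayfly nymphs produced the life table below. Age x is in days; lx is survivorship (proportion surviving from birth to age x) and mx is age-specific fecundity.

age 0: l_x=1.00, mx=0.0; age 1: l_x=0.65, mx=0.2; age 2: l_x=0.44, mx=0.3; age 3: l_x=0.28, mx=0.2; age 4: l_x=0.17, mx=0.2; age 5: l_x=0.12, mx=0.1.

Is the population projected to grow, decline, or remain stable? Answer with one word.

R0 = Σ lx·mx = 0 + 0.13 + 0.132 + 0.056 + 0.034 + 0.012 = 0.364
R0 < 1, so the population is declining.

declining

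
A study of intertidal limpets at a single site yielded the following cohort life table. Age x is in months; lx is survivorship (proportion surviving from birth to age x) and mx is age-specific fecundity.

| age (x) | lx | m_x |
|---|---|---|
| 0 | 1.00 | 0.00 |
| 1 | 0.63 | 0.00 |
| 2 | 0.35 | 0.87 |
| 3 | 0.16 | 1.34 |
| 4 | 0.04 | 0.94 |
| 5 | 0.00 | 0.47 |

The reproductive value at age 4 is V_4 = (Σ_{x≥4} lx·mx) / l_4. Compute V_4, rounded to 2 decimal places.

0.94

lx·mx for x ≥ 4: 0.0376, 0 → sum = 0.0376
V_4 = 0.0376 / l_4 = 0.0376 / 0.04 = 0.94 → 0.94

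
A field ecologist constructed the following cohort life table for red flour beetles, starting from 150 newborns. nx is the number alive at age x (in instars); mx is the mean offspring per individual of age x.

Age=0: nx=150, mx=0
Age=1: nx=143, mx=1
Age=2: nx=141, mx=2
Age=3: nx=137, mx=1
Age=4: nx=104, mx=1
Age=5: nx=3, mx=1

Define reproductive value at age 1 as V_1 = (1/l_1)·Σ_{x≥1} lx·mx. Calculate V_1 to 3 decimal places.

4.678

lx = nx/n0 = nx/150: 1, 0.95333…, 0.94, 0.91333…, 0.69333…, 0.02
lx·mx for x ≥ 1: 0.953333…, 1.88, 0.913333…, 0.693333…, 0.02 → sum = 4.46…
V_1 = 4.46… / l_1 = 4.46… / 0.953333… = 4.678322… → 4.678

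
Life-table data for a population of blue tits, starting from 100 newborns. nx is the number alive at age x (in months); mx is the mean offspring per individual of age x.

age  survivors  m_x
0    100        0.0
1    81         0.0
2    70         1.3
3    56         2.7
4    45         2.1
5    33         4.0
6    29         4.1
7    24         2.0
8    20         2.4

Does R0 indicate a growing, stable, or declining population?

growing

lx = nx/n0 = nx/100: 1, 0.81, 0.7, 0.56, 0.45, 0.33, 0.29, 0.24, 0.2
R0 = Σ lx·mx = 0 + 0 + 0.91 + 1.512 + 0.945 + 1.32 + 1.189 + 0.48 + 0.48 = 6.836
R0 > 1, so the population is growing.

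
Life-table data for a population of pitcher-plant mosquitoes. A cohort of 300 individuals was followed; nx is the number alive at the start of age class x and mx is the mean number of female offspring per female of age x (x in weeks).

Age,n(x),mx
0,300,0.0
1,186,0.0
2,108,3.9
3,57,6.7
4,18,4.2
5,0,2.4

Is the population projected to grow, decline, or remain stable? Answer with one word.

lx = nx/n0 = nx/300: 1, 0.62, 0.36, 0.19, 0.06, 0
R0 = Σ lx·mx = 0 + 0 + 1.404 + 1.273 + 0.252 + 0 = 2.929
R0 > 1, so the population is growing.

growing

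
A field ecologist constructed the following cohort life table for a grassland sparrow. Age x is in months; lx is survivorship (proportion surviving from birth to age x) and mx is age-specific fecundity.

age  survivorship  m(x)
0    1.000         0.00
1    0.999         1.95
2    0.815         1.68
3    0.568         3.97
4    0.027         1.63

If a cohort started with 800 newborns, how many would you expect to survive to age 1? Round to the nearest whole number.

799

Expected survivors = N0 · l_1 = 800 × 0.999 = 799.2 → 799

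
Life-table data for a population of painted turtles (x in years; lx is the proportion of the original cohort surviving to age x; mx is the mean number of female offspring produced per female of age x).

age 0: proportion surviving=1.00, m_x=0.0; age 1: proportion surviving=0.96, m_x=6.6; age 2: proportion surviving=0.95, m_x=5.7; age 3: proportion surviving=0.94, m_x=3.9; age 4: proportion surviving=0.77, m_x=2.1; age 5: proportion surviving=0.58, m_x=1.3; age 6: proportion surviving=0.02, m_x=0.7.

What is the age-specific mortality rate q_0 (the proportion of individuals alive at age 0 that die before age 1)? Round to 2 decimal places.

0.04

q_0 = (l_0 − l_1) / l_0 = (1 − 0.96) / 1
     = 0.04 / 1 = 0.04 → 0.04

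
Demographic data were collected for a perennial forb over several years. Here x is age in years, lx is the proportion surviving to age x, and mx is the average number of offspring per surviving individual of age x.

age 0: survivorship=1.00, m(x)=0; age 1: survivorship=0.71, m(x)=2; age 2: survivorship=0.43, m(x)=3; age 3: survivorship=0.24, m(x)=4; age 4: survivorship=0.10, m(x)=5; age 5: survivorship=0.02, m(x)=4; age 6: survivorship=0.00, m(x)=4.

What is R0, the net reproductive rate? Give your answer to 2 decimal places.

lx·mx by age: 0, 1.42, 1.29, 0.96, 0.5, 0.08, 0
R0 = Σ lx·mx = 4.25 → 4.25

4.25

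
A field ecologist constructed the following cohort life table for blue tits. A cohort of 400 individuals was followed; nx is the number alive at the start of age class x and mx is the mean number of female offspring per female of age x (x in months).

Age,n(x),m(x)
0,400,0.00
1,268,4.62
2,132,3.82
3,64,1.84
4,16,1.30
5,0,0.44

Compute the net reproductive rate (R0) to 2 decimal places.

4.70

lx = nx/n0 = nx/400: 1, 0.67, 0.33, 0.16, 0.04, 0
lx·mx by age: 0, 3.0954, 1.2606, 0.2944, 0.052, 0
R0 = Σ lx·mx = 4.7024 → 4.70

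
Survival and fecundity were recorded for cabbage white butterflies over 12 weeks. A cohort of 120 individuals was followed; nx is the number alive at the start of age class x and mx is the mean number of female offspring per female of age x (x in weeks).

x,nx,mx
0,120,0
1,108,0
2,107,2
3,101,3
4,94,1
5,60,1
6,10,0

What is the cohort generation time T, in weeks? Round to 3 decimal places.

lx = nx/n0 = nx/120: 1, 0.9, 0.89167…, 0.84167…, 0.78333…, 0.5, 0.08333…
lx·mx: 0, 0, 1.783333…, 2.525…, 0.783333…, 0.5, 0 → R0 = 5.591667…
x·lx·mx: 0, 0, 3.566667…, 7.575…, 3.133333…, 2.5, 0 → Σ = 16.775…
T = 16.775… / 5.591667… = 3… → 3.000

3.000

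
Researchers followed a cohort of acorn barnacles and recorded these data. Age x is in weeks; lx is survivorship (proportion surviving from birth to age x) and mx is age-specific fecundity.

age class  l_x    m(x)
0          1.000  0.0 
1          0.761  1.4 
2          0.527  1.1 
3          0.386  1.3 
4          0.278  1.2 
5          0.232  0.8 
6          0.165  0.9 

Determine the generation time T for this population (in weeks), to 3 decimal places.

2.446

lx·mx: 0, 1.0654, 0.5797, 0.5018, 0.3336, 0.1856, 0.1485 → R0 = 2.8146
x·lx·mx: 0, 1.0654, 1.1594, 1.5054, 1.3344, 0.928, 0.891 → Σ = 6.8836
T = 6.8836 / 2.8146 = 2.445676… → 2.446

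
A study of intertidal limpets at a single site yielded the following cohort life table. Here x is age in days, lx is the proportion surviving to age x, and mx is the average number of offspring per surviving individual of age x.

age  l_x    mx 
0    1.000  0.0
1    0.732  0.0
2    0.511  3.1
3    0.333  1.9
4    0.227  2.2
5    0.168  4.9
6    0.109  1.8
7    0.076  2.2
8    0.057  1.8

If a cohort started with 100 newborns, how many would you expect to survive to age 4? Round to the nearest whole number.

23

Expected survivors = N0 · l_4 = 100 × 0.227 = 22.7 → 23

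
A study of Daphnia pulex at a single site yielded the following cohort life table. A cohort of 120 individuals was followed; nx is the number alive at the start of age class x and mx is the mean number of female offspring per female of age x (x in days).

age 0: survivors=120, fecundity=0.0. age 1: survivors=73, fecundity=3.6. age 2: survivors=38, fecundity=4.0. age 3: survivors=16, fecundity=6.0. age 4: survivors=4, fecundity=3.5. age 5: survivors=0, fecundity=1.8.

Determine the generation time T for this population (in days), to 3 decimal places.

1.736

lx = nx/n0 = nx/120: 1, 0.60833…, 0.31667…, 0.13333…, 0.03333…, 0
lx·mx: 0, 2.19…, 1.266667…, 0.8…, 0.116667…, 0 → R0 = 4.373333…
x·lx·mx: 0, 2.19…, 2.533333…, 2.4…, 0.466667…, 0 → Σ = 7.59…
T = 7.59… / 4.373333… = 1.735518… → 1.736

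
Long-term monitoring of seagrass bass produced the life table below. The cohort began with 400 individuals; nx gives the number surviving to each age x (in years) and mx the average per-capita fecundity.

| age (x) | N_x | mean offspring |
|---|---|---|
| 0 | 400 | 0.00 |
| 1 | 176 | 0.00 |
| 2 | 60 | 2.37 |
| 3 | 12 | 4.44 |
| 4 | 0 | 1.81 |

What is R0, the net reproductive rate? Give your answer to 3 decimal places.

0.489

lx = nx/n0 = nx/400: 1, 0.44, 0.15, 0.03, 0
lx·mx by age: 0, 0, 0.3555, 0.1332, 0
R0 = Σ lx·mx = 0.4887 → 0.489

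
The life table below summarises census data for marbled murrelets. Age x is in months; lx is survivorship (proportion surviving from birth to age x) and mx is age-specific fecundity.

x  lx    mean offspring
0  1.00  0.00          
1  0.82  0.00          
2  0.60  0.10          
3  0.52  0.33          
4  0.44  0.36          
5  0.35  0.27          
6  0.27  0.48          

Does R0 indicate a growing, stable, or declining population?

declining

R0 = Σ lx·mx = 0 + 0 + 0.06 + 0.1716 + 0.1584 + 0.0945 + 0.1296 = 0.6141
R0 < 1, so the population is declining.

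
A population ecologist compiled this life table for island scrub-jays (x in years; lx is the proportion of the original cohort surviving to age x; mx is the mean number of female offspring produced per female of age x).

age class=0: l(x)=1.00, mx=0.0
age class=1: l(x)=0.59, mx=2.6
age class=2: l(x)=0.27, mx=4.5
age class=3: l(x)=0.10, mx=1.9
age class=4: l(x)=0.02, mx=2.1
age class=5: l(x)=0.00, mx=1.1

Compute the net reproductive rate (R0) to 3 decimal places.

lx·mx by age: 0, 1.534, 1.215, 0.19, 0.042, 0
R0 = Σ lx·mx = 2.981 → 2.981

2.981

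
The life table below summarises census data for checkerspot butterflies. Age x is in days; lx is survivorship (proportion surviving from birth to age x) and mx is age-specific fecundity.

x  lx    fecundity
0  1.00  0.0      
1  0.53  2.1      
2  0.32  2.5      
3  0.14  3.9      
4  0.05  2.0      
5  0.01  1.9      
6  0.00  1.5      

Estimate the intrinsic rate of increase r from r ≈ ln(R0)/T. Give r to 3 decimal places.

R0 = Σ lx·mx = 0 + 1.113 + 0.8 + 0.546 + 0.1 + 0.019 + 0 = 2.578
Σ x·lx·mx = 4.846; T = 4.846/2.578 = 1.87975…
r ≈ ln(R0)/T = ln(2.578)/1.87975… = 0.5038… → 0.504

0.504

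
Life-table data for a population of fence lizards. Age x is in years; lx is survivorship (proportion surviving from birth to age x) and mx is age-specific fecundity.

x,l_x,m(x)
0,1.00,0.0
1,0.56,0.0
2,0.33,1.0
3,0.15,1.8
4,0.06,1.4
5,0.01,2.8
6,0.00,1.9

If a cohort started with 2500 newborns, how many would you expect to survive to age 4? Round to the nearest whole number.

150

Expected survivors = N0 · l_4 = 2500 × 0.06 = 150 → 150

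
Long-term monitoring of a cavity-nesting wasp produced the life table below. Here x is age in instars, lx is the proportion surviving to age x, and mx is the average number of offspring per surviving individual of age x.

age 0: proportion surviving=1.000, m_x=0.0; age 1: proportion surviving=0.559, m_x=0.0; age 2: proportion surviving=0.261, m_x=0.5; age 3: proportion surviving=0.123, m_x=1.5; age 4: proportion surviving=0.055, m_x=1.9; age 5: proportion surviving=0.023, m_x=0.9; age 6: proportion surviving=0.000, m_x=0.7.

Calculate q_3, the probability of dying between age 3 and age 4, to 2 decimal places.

0.55

q_3 = (l_3 − l_4) / l_3 = (0.123 − 0.055) / 0.123
     = 0.068 / 0.123 = 0.552846… → 0.55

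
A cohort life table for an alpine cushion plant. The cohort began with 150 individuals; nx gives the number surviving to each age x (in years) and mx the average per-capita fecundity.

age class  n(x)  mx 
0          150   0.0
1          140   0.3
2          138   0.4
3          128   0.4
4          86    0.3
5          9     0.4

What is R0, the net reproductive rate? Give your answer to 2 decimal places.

lx = nx/n0 = nx/150: 1, 0.93333…, 0.92, 0.85333…, 0.57333…, 0.06
lx·mx by age: 0, 0.28…, 0.368, 0.341333…, 0.172…, 0.024
R0 = Σ lx·mx = 1.185333… → 1.19

1.19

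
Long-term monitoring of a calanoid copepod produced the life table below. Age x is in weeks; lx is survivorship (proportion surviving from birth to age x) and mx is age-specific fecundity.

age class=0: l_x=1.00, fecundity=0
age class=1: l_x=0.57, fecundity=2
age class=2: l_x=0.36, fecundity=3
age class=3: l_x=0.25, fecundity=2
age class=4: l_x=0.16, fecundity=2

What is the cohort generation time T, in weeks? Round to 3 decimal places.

lx·mx: 0, 1.14, 1.08, 0.5, 0.32 → R0 = 3.04
x·lx·mx: 0, 1.14, 2.16, 1.5, 1.28 → Σ = 6.08
T = 6.08 / 3.04 = 2 → 2.000

2.000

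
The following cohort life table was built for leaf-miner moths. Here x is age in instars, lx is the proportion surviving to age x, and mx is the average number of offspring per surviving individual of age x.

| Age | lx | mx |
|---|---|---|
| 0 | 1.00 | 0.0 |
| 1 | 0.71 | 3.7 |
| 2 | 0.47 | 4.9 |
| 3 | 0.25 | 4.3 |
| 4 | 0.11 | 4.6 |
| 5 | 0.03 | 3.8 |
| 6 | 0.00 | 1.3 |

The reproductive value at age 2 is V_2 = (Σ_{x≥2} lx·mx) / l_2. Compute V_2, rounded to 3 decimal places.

lx·mx for x ≥ 2: 2.303, 1.075, 0.506, 0.114, 0 → sum = 3.998
V_2 = 3.998 / l_2 = 3.998 / 0.47 = 8.506383… → 8.506

8.506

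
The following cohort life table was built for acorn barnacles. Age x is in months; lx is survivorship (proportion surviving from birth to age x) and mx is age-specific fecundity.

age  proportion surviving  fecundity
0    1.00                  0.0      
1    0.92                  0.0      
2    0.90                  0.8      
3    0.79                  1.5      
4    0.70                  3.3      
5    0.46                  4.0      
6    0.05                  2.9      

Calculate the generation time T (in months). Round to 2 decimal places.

3.92

lx·mx: 0, 0, 0.72, 1.185, 2.31, 1.84, 0.145 → R0 = 6.2
x·lx·mx: 0, 0, 1.44, 3.555, 9.24, 9.2, 0.87 → Σ = 24.305
T = 24.305 / 6.2 = 3.920161… → 3.92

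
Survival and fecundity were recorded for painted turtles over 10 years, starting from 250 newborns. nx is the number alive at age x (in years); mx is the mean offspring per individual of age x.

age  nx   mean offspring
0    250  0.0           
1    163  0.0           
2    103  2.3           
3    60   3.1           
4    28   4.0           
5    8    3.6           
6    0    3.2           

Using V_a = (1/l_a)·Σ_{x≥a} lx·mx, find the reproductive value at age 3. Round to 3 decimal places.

lx = nx/n0 = nx/250: 1, 0.652, 0.412, 0.24, 0.112, 0.032, 0
lx·mx for x ≥ 3: 0.744, 0.448, 0.1152, 0 → sum = 1.3072
V_3 = 1.3072 / l_3 = 1.3072 / 0.24 = 5.446667… → 5.447

5.447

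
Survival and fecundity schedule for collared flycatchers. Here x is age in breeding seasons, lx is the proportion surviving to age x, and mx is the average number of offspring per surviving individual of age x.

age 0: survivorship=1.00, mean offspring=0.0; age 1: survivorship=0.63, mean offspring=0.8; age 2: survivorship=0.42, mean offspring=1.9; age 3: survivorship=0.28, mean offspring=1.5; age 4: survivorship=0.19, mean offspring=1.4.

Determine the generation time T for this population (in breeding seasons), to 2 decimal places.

lx·mx: 0, 0.504, 0.798, 0.42, 0.266 → R0 = 1.988
x·lx·mx: 0, 0.504, 1.596, 1.26, 1.064 → Σ = 4.424
T = 4.424 / 1.988 = 2.225352… → 2.23

2.23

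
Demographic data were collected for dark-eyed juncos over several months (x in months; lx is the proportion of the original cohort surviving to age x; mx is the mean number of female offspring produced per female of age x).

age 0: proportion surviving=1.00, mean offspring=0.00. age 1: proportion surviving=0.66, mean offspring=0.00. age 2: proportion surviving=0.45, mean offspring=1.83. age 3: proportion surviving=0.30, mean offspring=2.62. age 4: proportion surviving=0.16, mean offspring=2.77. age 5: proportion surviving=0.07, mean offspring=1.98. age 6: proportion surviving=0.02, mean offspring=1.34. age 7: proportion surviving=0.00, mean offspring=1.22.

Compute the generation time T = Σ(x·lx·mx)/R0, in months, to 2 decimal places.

lx·mx: 0, 0, 0.8235, 0.786, 0.4432, 0.1386, 0.0268, 0 → R0 = 2.2181
x·lx·mx: 0, 0, 1.647, 2.358, 1.7728, 0.693, 0.1608, 0 → Σ = 6.6316
T = 6.6316 / 2.2181 = 2.989766… → 2.99

2.99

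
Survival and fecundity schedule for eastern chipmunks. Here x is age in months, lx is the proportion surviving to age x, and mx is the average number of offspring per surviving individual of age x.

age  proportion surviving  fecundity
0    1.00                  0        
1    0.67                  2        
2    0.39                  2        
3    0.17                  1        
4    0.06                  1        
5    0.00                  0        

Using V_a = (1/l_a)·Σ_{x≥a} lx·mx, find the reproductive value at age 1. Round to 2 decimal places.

lx·mx for x ≥ 1: 1.34, 0.78, 0.17, 0.06, 0 → sum = 2.35
V_1 = 2.35 / l_1 = 2.35 / 0.67 = 3.507463… → 3.51

3.51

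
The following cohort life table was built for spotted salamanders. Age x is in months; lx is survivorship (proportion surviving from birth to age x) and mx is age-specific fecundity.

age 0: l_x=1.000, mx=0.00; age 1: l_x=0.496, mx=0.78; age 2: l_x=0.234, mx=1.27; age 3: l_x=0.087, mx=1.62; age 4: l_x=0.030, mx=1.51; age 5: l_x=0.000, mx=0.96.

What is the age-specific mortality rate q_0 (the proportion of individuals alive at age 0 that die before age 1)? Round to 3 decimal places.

q_0 = (l_0 − l_1) / l_0 = (1 − 0.496) / 1
     = 0.504 / 1 = 0.504 → 0.504

0.504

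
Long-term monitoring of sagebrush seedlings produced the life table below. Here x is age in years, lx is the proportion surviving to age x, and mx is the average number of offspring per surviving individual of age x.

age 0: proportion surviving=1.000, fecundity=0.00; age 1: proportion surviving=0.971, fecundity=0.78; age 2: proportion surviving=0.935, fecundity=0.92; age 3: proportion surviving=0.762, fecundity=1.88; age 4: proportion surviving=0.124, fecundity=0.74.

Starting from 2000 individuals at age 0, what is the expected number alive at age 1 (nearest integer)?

Expected survivors = N0 · l_1 = 2000 × 0.971 = 1942 → 1942

1942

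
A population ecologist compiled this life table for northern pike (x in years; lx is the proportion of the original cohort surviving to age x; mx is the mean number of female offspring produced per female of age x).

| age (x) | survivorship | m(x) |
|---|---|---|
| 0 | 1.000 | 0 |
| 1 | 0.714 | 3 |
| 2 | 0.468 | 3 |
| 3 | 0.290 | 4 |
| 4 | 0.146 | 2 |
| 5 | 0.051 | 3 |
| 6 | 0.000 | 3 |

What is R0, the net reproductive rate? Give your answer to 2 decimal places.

lx·mx by age: 0, 2.142, 1.404, 1.16, 0.292, 0.153, 0
R0 = Σ lx·mx = 5.151 → 5.15

5.15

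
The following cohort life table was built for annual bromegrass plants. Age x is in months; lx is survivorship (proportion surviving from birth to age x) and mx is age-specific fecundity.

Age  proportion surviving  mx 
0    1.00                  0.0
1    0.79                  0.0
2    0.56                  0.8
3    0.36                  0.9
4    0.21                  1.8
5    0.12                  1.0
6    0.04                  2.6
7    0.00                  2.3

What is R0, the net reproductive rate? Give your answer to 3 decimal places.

1.374

lx·mx by age: 0, 0, 0.448, 0.324, 0.378, 0.12, 0.104, 0
R0 = Σ lx·mx = 1.374 → 1.374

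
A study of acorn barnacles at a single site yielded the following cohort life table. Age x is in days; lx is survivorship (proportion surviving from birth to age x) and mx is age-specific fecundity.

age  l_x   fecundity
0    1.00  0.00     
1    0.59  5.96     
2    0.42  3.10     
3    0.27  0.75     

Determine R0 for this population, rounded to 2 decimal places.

lx·mx by age: 0, 3.5164, 1.302, 0.2025
R0 = Σ lx·mx = 5.0209 → 5.02

5.02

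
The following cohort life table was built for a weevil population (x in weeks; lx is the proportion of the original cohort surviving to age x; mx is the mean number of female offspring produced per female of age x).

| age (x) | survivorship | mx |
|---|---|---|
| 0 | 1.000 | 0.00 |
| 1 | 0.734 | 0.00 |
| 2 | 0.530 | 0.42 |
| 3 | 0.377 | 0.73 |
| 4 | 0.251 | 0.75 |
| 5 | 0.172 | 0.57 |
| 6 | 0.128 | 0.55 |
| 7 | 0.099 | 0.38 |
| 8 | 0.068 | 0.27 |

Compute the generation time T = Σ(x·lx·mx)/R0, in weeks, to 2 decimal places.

lx·mx: 0, 0, 0.2226, 0.27521, 0.18825, 0.09804, 0.0704, 0.03762, 0.01836 → R0 = 0.91048
x·lx·mx: 0, 0, 0.4452, 0.82563, 0.753, 0.4902, 0.4224, 0.26334, 0.14688 → Σ = 3.34665
T = 3.34665 / 0.91048 = 3.675699… → 3.68

3.68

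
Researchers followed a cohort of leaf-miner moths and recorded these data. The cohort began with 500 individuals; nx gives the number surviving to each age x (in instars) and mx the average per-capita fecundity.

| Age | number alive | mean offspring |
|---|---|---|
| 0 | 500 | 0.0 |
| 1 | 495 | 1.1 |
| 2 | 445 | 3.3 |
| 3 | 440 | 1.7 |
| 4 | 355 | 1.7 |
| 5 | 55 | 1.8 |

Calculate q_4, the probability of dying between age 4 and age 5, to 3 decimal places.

lx = nx/n0 = nx/500: 1, 0.99, 0.89, 0.88, 0.71, 0.11
q_4 = (l_4 − l_5) / l_4 = (0.71 − 0.11) / 0.71
     = 0.6 / 0.71 = 0.84507… → 0.845

0.845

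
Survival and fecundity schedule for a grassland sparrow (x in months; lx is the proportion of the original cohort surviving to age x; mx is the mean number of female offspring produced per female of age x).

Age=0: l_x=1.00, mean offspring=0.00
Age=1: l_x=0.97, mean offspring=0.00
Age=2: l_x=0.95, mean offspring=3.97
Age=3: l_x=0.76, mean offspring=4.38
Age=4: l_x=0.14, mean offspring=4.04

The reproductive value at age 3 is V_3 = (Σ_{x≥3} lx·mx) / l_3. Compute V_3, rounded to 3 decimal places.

lx·mx for x ≥ 3: 3.3288, 0.5656 → sum = 3.8944
V_3 = 3.8944 / l_3 = 3.8944 / 0.76 = 5.124211… → 5.124

5.124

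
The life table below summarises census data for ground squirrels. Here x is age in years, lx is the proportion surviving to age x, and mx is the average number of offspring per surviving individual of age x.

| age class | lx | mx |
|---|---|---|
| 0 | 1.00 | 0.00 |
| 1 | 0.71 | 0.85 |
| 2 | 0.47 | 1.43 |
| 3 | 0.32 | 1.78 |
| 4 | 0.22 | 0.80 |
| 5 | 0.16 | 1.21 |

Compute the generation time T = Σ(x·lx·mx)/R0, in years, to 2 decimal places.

2.41

lx·mx: 0, 0.6035, 0.6721, 0.5696, 0.176, 0.1936 → R0 = 2.2148
x·lx·mx: 0, 0.6035, 1.3442, 1.7088, 0.704, 0.968 → Σ = 5.3285
T = 5.3285 / 2.2148 = 2.405861… → 2.41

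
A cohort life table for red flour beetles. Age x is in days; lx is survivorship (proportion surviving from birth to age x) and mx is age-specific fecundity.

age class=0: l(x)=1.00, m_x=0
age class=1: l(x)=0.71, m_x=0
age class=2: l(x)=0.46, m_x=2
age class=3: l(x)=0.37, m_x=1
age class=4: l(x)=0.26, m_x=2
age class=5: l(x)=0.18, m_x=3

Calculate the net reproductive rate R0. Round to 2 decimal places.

lx·mx by age: 0, 0, 0.92, 0.37, 0.52, 0.54
R0 = Σ lx·mx = 2.35 → 2.35

2.35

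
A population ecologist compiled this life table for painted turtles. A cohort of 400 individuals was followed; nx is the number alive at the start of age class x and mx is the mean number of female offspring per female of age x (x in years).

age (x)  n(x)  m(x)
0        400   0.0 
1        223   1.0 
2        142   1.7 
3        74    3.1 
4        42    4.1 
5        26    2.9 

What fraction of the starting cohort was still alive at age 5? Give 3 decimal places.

l_5 = n_5/n_0 = 26/400 = 0.065 → 0.065

0.065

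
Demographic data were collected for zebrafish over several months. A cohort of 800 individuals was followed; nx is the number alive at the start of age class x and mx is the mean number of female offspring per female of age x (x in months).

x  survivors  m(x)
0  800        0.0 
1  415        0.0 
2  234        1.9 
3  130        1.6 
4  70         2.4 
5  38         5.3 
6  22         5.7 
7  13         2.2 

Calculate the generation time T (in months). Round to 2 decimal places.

lx = nx/n0 = nx/800: 1, 0.51875, 0.2925, 0.1625, 0.0875, 0.0475, 0.0275, 0.01625
lx·mx: 0, 0, 0.55575, 0.26, 0.21, 0.25175, 0.15675, 0.03575 → R0 = 1.47
x·lx·mx: 0, 0, 1.1115, 0.78, 0.84, 1.25875, 0.9405, 0.25025 → Σ = 5.181
T = 5.181 / 1.47 = 3.52449… → 3.52

3.52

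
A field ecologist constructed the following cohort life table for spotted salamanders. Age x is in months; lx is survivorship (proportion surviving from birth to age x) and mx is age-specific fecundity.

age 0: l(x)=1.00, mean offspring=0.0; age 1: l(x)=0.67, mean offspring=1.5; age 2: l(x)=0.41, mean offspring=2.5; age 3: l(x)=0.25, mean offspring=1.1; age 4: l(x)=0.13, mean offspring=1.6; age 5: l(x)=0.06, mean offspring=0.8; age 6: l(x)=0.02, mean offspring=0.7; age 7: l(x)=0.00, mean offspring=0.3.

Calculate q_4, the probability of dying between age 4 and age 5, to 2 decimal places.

q_4 = (l_4 − l_5) / l_4 = (0.13 − 0.06) / 0.13
     = 0.07 / 0.13 = 0.538462… → 0.54

0.54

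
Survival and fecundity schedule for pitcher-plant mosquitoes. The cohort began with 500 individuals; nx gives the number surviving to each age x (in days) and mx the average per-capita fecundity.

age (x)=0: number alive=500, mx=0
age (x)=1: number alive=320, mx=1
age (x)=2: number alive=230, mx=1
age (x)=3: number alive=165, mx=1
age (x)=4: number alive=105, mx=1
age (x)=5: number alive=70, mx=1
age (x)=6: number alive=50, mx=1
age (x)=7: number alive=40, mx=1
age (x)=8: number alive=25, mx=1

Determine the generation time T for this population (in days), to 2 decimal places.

lx = nx/n0 = nx/500: 1, 0.64, 0.46, 0.33, 0.21, 0.14, 0.1, 0.08, 0.05
lx·mx: 0, 0.64, 0.46, 0.33, 0.21, 0.14, 0.1, 0.08, 0.05 → R0 = 2.01
x·lx·mx: 0, 0.64, 0.92, 0.99, 0.84, 0.7, 0.6, 0.56, 0.4 → Σ = 5.65
T = 5.65 / 2.01 = 2.810945… → 2.81

2.81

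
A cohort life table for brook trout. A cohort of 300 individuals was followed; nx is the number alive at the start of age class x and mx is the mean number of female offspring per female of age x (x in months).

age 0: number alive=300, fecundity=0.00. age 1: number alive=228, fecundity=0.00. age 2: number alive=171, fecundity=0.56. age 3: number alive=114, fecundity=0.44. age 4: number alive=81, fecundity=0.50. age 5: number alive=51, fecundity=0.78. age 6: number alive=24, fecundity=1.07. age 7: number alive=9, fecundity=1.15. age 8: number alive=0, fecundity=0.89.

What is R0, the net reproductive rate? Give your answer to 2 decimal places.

lx = nx/n0 = nx/300: 1, 0.76, 0.57, 0.38, 0.27, 0.17, 0.08, 0.03, 0
lx·mx by age: 0, 0, 0.3192, 0.1672, 0.135, 0.1326, 0.0856, 0.0345, 0
R0 = Σ lx·mx = 0.8741 → 0.87

0.87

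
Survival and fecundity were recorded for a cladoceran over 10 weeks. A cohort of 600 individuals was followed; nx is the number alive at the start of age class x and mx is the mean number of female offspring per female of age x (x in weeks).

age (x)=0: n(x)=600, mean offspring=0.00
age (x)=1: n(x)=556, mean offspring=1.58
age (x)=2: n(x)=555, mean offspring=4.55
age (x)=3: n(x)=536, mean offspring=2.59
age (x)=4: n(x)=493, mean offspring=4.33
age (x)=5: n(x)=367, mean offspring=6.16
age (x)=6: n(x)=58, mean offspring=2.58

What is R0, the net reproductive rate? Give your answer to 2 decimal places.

15.56

lx = nx/n0 = nx/600: 1, 0.92667…, 0.925, 0.89333…, 0.82167…, 0.61167…, 0.09667…
lx·mx by age: 0, 1.464133…, 4.20875, 2.313733…, 3.557817…, 3.767867…, 0.2494…
R0 = Σ lx·mx = 15.5617… → 15.56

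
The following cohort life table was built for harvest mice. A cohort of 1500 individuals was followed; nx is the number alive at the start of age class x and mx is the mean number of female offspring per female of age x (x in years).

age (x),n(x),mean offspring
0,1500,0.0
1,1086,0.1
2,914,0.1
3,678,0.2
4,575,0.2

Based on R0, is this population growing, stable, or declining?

lx = nx/n0 = nx/1500: 1, 0.724, 0.60933…, 0.452, 0.38333…
R0 = Σ lx·mx = 0 + 0.0724 + 0.060933… + 0.0904 + 0.076667… = 0.3004…
R0 < 1, so the population is declining.

declining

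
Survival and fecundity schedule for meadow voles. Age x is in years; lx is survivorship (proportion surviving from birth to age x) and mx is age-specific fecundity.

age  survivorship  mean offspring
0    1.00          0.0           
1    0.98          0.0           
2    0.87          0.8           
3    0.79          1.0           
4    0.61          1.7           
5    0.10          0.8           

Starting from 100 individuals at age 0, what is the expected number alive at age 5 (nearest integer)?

10

Expected survivors = N0 · l_5 = 100 × 0.10 = 10 → 10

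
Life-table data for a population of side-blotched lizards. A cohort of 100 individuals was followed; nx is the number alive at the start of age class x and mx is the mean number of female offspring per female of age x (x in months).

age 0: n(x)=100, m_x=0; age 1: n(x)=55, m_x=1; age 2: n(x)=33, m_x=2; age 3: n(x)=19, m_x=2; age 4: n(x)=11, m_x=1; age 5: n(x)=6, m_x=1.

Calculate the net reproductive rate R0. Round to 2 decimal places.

lx = nx/n0 = nx/100: 1, 0.55, 0.33, 0.19, 0.11, 0.06
lx·mx by age: 0, 0.55, 0.66, 0.38, 0.11, 0.06
R0 = Σ lx·mx = 1.76 → 1.76

1.76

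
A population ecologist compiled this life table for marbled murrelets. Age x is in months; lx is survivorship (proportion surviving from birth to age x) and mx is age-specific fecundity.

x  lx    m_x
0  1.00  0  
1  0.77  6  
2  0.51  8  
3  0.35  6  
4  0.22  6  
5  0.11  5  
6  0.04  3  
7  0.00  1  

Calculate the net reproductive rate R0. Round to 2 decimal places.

12.79

lx·mx by age: 0, 4.62, 4.08, 2.1, 1.32, 0.55, 0.12, 0
R0 = Σ lx·mx = 12.79 → 12.79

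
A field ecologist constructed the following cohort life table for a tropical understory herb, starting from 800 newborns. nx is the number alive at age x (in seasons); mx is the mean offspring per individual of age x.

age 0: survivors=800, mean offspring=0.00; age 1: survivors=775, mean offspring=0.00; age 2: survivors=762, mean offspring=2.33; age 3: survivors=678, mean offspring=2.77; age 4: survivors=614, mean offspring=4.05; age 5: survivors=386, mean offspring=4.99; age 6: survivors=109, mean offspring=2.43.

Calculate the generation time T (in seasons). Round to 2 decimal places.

3.64

lx = nx/n0 = nx/800: 1, 0.96875, 0.9525, 0.8475, 0.7675, 0.4825, 0.13625
lx·mx: 0, 0, 2.219325, 2.347575, 3.108375, 2.407675, 0.331088… → R0 = 10.414038…
x·lx·mx: 0, 0, 4.43865, 7.042725, 12.4335, 12.038375, 1.986525… → Σ = 37.939775…
T = 37.939775… / 10.414038… = 3.643138… → 3.64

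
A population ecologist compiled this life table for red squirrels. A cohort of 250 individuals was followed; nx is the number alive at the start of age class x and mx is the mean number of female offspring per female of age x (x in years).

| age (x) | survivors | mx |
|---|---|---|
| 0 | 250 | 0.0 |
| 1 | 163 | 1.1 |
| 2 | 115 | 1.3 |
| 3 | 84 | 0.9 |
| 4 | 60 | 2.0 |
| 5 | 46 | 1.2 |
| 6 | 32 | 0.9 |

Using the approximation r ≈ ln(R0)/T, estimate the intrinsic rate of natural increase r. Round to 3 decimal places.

lx = nx/n0 = nx/250: 1, 0.652, 0.46, 0.336, 0.24, 0.184, 0.128
R0 = Σ lx·mx = 0 + 0.7172 + 0.598 + 0.3024 + 0.48 + 0.2208 + 0.1152 = 2.4336
Σ x·lx·mx = 6.5356; T = 6.5356/2.4336 = 2.68557…
r ≈ ln(R0)/T = ln(2.4336)/2.68557… = 0.33117… → 0.331

0.331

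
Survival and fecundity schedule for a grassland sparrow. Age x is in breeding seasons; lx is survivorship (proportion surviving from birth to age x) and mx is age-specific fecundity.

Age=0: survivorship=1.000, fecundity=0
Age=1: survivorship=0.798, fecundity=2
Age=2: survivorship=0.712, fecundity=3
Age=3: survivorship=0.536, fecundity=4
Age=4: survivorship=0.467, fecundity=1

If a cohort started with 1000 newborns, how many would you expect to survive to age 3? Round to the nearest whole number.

536

Expected survivors = N0 · l_3 = 1000 × 0.536 = 536 → 536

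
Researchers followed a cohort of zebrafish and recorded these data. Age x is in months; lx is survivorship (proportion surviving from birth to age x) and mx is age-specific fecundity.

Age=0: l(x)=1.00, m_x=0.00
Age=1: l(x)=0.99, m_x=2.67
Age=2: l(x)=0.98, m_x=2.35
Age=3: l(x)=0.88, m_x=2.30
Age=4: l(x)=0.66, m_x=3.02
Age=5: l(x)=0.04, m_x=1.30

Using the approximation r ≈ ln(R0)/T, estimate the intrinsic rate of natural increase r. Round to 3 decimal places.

0.920

R0 = Σ lx·mx = 0 + 2.6433 + 2.303 + 2.024 + 1.9932 + 0.052 = 9.0155
Σ x·lx·mx = 21.5541; T = 21.5541/9.0155 = 2.39078…
r ≈ ln(R0)/T = ln(9.0155)/2.39078… = 0.91976… → 0.920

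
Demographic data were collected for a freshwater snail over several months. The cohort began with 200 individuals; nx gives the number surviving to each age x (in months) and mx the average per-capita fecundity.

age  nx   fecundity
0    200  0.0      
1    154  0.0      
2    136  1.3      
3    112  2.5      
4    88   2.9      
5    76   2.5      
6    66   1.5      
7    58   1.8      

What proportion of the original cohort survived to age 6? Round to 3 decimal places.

l_6 = n_6/n_0 = 66/200 = 0.33 → 0.330

0.330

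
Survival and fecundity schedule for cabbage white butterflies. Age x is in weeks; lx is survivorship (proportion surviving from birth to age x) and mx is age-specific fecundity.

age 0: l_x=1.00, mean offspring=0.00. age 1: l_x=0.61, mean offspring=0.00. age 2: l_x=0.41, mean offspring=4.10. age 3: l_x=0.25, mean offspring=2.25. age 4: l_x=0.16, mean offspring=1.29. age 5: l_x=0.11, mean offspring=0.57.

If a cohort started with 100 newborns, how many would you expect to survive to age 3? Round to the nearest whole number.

25

Expected survivors = N0 · l_3 = 100 × 0.25 = 25 → 25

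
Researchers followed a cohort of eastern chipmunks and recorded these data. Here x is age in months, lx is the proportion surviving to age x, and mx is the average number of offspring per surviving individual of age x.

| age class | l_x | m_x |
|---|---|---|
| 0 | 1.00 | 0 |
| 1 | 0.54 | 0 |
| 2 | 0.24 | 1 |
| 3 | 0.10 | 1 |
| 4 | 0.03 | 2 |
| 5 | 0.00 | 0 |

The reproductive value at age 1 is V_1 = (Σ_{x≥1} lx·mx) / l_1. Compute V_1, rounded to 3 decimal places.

0.741

lx·mx for x ≥ 1: 0, 0.24, 0.1, 0.06, 0 → sum = 0.4
V_1 = 0.4 / l_1 = 0.4 / 0.54 = 0.740741… → 0.741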